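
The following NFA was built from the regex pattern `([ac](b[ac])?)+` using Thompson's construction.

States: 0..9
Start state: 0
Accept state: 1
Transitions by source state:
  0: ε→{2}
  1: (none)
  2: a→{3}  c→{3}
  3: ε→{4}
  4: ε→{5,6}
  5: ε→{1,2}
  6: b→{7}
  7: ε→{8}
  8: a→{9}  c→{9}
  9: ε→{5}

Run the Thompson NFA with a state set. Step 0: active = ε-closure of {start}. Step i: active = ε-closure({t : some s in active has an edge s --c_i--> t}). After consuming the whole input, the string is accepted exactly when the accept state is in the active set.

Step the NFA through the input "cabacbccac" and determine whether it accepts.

Answer: ACCEPT

Trace:
S₀ = ε-closure({0}) = {0,2}
'c' @ 1: {1,2,3,4,5,6}  [accepting]
'a' @ 2: {1,2,3,4,5,6}  [accepting]
'b' @ 3: {7,8}
'a' @ 4: {1,2,5,9}  [accepting]
'c' @ 5: {1,2,3,4,5,6}  [accepting]
'b' @ 6: {7,8}
'c' @ 7: {1,2,5,9}  [accepting]
'c' @ 8: {1,2,3,4,5,6}  [accepting]
'a' @ 9: {1,2,3,4,5,6}  [accepting]
'c' @ 10: {1,2,3,4,5,6}  [accepting]
end set {1,2,3,4,5,6} — state 1 in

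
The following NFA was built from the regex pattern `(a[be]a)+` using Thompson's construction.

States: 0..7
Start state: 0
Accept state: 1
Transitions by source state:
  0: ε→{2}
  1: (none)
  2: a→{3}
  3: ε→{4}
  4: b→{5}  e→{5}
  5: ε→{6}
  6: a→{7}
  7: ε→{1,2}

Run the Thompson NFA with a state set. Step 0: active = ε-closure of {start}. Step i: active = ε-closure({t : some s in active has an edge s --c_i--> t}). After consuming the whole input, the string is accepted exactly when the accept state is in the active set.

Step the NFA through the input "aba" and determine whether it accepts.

start: ε-closure({0}) = {0,2}
'a' @ 1: {3,4}
'b' @ 2: {5,6}
'a' @ 3: {1,2,7}  (accept∈set)
end set {1,2,7} — state 1 in

Answer: ACCEPT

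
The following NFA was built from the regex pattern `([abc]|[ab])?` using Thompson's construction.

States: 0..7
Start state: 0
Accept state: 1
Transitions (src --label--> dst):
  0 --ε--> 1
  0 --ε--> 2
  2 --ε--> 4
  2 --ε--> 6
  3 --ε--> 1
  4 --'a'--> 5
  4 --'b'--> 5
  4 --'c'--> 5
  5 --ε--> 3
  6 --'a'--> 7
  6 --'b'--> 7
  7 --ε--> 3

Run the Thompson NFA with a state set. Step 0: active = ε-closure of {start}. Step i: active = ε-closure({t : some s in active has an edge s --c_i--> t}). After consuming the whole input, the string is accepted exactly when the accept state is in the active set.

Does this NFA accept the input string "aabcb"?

start: ε-closure({0}) = {0,1,2,4,6}
'a' @ 1: {1,3,5,7}  (accept∈set)
'a' @ 2: {}  — no active states
rest 'bcb' ignored (set empty)
end set {} — state 1 not in

Answer: REJECT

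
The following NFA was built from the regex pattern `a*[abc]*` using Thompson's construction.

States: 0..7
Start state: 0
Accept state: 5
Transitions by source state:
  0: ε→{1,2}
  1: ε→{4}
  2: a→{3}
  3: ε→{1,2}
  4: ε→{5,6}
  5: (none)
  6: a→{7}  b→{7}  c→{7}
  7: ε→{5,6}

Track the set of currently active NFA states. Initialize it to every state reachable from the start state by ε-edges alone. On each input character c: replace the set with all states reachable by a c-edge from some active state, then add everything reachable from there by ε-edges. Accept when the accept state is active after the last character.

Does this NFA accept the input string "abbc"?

S₀ = ε-closure({0}) = {0,1,2,4,5,6}
'a' @ 1: {1,2,3,4,5,6,7}  [accepting]
'b' @ 2: {5,6,7}  [accepting]
'b' @ 3: {5,6,7}  [accepting]
'c' @ 4: {5,6,7}  [accepting]
end set {5,6,7} — state 5 in

Answer: ACCEPT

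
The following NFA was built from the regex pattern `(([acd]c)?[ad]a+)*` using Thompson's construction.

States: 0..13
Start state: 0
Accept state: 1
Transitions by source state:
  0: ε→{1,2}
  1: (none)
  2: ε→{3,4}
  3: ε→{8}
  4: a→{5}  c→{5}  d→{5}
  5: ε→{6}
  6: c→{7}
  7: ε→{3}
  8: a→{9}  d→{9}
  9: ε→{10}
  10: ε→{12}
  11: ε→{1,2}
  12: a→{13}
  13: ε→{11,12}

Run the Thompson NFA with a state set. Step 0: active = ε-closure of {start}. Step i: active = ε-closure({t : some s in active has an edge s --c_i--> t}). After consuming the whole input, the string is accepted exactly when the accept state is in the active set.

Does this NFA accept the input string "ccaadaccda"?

start: ε-closure({0}) = {0,1,2,3,4,8}
'c' @ 1: {5,6}
'c' @ 2: {3,7,8}
'a' @ 3: {9,10,12}
'a' @ 4: {1,2,3,4,8,11,12,13}  ✓accept
'd' @ 5: {5,6,9,10,12}
'a' @ 6: {1,2,3,4,8,11,12,13}  ✓accept
'c' @ 7: {5,6}
'c' @ 8: {3,7,8}
'd' @ 9: {9,10,12}
'a' @ 10: {1,2,3,4,8,11,12,13}  ✓accept
after full input: {1,2,3,4,8,11,12,13}  (accept=1 in)

Answer: ACCEPT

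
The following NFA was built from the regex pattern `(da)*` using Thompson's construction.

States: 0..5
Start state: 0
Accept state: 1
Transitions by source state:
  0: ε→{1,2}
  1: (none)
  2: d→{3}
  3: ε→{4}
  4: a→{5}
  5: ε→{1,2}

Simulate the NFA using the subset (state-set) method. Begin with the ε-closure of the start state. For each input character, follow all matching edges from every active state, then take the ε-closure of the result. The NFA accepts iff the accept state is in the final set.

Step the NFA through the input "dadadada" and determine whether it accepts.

Answer: ACCEPT

Trace:
S₀ = ε-closure({0}) = {0,1,2}
'd' @ 1: {3,4}
'a' @ 2: {1,2,5}  ✓accept
'd' @ 3: {3,4}
'a' @ 4: {1,2,5}  ✓accept
'd' @ 5: {3,4}
'a' @ 6: {1,2,5}  ✓accept
'd' @ 7: {3,4}
'a' @ 8: {1,2,5}  ✓accept
final: {1,2,5}; accept 1 in set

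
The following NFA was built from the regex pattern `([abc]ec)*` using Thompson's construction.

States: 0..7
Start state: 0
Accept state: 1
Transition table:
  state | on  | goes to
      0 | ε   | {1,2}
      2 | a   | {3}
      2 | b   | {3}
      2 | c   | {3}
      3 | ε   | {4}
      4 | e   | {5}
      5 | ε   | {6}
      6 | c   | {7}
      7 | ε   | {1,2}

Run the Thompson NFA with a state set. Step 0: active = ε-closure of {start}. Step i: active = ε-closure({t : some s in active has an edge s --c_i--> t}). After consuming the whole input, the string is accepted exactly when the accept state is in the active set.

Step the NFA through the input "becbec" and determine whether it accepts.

Answer: ACCEPT

Trace:
start: ε-closure({0}) = {0,1,2}
'b' @ 1: {3,4}
'e' @ 2: {5,6}
'c' @ 3: {1,2,7}  ✓accept
'b' @ 4: {3,4}
'e' @ 5: {5,6}
'c' @ 6: {1,2,7}  ✓accept
final: {1,2,7}; accept 1 in set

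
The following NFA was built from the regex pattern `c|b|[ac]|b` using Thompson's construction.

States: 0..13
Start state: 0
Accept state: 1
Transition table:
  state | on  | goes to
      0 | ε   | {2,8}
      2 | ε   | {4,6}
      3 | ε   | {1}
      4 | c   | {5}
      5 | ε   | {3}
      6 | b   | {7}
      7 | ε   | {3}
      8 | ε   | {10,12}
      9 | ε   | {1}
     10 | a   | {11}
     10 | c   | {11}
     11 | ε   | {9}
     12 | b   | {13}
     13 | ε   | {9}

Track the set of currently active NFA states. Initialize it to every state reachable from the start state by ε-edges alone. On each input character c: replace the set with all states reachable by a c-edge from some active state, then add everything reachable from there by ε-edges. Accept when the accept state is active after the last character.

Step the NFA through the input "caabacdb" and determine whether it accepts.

Answer: REJECT

Trace:
initial (ε-close {0}): {0,2,4,6,8,10,12}
'c' @ 1: {1,3,5,9,11}  [accepting]
'a' @ 2: {}  — dead — no transitions
rest 'abacdb' ignored (set empty)
final: {}; accept 1 not in set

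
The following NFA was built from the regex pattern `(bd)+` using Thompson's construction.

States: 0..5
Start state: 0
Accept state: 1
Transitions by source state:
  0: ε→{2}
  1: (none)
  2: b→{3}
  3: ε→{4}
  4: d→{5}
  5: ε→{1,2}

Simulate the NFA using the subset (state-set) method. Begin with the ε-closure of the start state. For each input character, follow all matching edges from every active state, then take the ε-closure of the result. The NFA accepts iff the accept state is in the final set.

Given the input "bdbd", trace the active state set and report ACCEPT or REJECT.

initial (ε-close {0}): {0,2}
'b' @ 1: {3,4}
'd' @ 2: {1,2,5}  [accepting]
'b' @ 3: {3,4}
'd' @ 4: {1,2,5}  [accepting]
after full input: {1,2,5}  (accept=1 in)

Answer: ACCEPT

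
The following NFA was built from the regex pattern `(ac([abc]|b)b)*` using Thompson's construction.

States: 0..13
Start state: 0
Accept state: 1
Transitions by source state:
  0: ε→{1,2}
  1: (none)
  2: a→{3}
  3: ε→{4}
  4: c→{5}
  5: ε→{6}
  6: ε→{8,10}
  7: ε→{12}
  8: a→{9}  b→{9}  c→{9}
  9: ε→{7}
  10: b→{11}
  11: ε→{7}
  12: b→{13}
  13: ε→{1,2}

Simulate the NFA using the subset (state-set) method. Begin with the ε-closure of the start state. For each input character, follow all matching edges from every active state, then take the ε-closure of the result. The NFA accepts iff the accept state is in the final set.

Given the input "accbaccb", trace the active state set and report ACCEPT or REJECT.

Answer: ACCEPT

Steps:
S₀ = ε-closure({0}) = {0,1,2}
'a' @ 1: {3,4}
'c' @ 2: {5,6,8,10}
'c' @ 3: {7,9,12}
'b' @ 4: {1,2,13}  [accepting]
'a' @ 5: {3,4}
'c' @ 6: {5,6,8,10}
'c' @ 7: {7,9,12}
'b' @ 8: {1,2,13}  [accepting]
final: {1,2,13}; accept 1 in set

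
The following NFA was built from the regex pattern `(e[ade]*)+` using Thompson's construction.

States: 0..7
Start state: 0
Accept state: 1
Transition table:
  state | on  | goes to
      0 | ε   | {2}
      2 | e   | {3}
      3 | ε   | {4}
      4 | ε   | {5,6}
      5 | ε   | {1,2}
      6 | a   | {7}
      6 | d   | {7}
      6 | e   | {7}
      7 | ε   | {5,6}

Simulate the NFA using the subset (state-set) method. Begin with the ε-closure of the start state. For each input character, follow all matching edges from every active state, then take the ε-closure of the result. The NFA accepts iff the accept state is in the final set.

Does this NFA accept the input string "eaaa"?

Answer: ACCEPT

Steps:
initial (ε-close {0}): {0,2}
'e' @ 1: {1,2,3,4,5,6}  [accepting]
'a' @ 2: {1,2,5,6,7}  [accepting]
'a' @ 3: {1,2,5,6,7}  [accepting]
'a' @ 4: {1,2,5,6,7}  [accepting]
after full input: {1,2,5,6,7}  (accept=1 in)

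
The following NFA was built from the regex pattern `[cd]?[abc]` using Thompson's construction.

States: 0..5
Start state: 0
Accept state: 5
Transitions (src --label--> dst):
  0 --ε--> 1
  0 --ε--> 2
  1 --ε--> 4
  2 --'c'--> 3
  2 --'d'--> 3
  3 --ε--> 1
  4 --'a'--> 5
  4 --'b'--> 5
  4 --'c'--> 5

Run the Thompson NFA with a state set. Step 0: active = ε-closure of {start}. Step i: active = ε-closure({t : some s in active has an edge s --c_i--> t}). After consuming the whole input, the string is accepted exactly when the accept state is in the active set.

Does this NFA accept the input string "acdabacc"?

Answer: REJECT

Trace:
start: ε-closure({0}) = {0,1,2,4}
'a' @ 1: {5}  ✓accept
'c' @ 2: {}  — dead — no transitions
rest 'dabacc' ignored (set empty)
end set {} — state 5 not in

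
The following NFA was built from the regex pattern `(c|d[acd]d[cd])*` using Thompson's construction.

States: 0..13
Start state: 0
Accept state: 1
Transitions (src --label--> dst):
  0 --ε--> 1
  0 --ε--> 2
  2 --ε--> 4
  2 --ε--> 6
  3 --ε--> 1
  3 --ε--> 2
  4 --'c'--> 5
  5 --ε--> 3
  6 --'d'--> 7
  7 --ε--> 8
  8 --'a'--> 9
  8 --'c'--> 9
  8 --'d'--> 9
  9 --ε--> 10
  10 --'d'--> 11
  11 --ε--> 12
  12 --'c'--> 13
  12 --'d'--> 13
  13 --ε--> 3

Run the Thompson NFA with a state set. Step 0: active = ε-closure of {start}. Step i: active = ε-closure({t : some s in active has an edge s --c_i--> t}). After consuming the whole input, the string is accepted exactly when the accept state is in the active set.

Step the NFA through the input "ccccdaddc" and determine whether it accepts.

S₀ = ε-closure({0}) = {0,1,2,4,6}
'c' @ 1: {1,2,3,4,5,6}  (accept∈set)
'c' @ 2: {1,2,3,4,5,6}  (accept∈set)
'c' @ 3: {1,2,3,4,5,6}  (accept∈set)
'c' @ 4: {1,2,3,4,5,6}  (accept∈set)
'd' @ 5: {7,8}
'a' @ 6: {9,10}
'd' @ 7: {11,12}
'd' @ 8: {1,2,3,4,6,13}  (accept∈set)
'c' @ 9: {1,2,3,4,5,6}  (accept∈set)
final: {1,2,3,4,5,6}; accept 1 in set

Answer: ACCEPT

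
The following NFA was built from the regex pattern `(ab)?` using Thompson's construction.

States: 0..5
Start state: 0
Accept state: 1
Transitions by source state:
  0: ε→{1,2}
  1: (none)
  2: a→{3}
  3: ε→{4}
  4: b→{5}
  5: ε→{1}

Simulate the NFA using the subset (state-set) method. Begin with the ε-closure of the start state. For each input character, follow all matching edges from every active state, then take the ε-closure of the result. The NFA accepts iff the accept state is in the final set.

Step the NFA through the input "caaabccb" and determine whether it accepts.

start: ε-closure({0}) = {0,1,2}
'c' @ 1: {}  — no active states
rest 'aaabccb' ignored (set empty)
after full input: {}  (accept=1 not in)

Answer: REJECT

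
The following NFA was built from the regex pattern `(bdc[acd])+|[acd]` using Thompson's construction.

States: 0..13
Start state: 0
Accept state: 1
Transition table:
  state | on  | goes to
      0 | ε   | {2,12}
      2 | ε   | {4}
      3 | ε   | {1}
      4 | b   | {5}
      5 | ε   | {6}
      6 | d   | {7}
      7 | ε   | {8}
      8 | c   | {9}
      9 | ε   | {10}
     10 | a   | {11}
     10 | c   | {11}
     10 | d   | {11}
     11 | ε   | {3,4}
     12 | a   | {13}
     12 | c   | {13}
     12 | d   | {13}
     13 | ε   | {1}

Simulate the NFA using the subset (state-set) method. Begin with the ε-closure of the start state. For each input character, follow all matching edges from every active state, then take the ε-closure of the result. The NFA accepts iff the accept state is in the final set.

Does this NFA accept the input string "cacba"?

Answer: REJECT

Derivation:
S₀ = ε-closure({0}) = {0,2,4,12}
'c' @ 1: {1,13}  (accept∈set)
'a' @ 2: {}  — dead — no transitions
rest 'cba' ignored (set empty)
final: {}; accept 1 not in set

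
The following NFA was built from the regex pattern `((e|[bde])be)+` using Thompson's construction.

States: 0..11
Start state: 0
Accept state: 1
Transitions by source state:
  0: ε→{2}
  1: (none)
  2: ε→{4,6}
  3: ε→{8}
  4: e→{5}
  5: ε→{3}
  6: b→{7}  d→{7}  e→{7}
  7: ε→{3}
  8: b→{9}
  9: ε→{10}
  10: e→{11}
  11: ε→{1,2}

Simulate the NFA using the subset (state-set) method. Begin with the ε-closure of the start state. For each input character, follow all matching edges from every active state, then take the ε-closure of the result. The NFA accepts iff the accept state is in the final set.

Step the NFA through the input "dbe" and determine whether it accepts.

Answer: ACCEPT

Trace:
S₀ = ε-closure({0}) = {0,2,4,6}
'd' @ 1: {3,7,8}
'b' @ 2: {9,10}
'e' @ 3: {1,2,4,6,11}  [accepting]
end set {1,2,4,6,11} — state 1 in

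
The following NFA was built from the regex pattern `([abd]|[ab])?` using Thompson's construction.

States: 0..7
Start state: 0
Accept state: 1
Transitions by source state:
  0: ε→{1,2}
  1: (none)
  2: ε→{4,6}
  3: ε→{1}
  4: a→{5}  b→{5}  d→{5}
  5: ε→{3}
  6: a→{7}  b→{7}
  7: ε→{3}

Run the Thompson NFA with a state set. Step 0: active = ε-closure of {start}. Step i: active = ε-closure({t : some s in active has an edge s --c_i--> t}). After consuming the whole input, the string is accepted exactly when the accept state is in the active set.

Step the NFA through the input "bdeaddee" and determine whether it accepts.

Answer: REJECT

Steps:
S₀ = ε-closure({0}) = {0,1,2,4,6}
'b' @ 1: {1,3,5,7}  (accept∈set)
'd' @ 2: {}  — no active states
rest 'eaddee' ignored (set empty)
end set {} — state 1 not in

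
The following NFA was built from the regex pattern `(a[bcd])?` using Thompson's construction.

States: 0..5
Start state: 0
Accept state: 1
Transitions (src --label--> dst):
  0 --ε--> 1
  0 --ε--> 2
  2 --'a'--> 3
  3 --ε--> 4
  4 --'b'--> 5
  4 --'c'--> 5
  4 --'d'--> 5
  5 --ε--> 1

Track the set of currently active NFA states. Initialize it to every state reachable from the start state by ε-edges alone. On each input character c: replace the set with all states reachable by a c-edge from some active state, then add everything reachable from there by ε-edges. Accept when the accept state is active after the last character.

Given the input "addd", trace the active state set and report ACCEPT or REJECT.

initial (ε-close {0}): {0,1,2}
'a' @ 1: {3,4}
'd' @ 2: {1,5}  ✓accept
'd' @ 3: {}  — state set empty
rest 'd' ignored (set empty)
final: {}; accept 1 not in set

Answer: REJECT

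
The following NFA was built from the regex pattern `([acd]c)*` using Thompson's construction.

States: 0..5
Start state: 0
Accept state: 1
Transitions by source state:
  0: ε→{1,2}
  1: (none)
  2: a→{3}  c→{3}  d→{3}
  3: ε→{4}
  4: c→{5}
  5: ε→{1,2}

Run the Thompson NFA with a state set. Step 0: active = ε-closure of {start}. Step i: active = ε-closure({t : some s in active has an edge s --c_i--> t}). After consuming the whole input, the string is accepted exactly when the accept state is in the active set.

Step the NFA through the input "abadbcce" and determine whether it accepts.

Answer: REJECT

Derivation:
S₀ = ε-closure({0}) = {0,1,2}
'a' @ 1: {3,4}
'b' @ 2: {}  — state set empty
rest 'adbcce' ignored (set empty)
end set {} — state 1 not in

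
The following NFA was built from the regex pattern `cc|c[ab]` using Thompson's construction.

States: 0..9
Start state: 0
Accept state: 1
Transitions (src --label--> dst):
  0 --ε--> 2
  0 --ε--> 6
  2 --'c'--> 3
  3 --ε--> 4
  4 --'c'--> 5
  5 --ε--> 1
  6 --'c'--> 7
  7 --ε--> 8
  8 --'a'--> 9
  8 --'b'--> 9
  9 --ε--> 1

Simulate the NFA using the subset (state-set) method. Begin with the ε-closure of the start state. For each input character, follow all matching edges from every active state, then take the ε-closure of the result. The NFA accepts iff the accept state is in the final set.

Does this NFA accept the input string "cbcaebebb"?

initial (ε-close {0}): {0,2,6}
'c' @ 1: {3,4,7,8}
'b' @ 2: {1,9}  [accepting]
'c' @ 3: {}  — no active states
rest 'aebebb' ignored (set empty)
final: {}; accept 1 not in set

Answer: REJECT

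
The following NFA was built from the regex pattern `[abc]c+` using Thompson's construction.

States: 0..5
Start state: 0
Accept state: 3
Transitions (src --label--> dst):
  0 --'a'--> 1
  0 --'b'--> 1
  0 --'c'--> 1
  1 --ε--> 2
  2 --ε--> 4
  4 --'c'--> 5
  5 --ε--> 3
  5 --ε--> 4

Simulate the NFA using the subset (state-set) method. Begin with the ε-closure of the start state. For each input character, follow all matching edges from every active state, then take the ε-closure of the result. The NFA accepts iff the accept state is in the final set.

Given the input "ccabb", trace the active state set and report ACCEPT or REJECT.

initial (ε-close {0}): {0}
'c' @ 1: {1,2,4}
'c' @ 2: {3,4,5}  [accepting]
'a' @ 3: {}  — dead — no transitions
rest 'bb' ignored (set empty)
end set {} — state 3 not in

Answer: REJECT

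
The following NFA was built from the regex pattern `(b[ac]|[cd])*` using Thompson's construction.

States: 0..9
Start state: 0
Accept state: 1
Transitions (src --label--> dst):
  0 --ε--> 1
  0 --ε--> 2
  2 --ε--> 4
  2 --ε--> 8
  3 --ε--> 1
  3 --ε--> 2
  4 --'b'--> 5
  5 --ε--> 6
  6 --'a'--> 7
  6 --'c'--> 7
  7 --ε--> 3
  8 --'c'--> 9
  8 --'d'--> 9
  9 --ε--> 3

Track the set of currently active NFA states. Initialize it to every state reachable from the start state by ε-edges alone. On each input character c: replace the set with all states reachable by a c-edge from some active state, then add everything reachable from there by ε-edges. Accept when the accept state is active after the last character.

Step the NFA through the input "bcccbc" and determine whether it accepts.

Answer: ACCEPT

Steps:
initial (ε-close {0}): {0,1,2,4,8}
'b' @ 1: {5,6}
'c' @ 2: {1,2,3,4,7,8}  [accepting]
'c' @ 3: {1,2,3,4,8,9}  [accepting]
'c' @ 4: {1,2,3,4,8,9}  [accepting]
'b' @ 5: {5,6}
'c' @ 6: {1,2,3,4,7,8}  [accepting]
after full input: {1,2,3,4,7,8}  (accept=1 in)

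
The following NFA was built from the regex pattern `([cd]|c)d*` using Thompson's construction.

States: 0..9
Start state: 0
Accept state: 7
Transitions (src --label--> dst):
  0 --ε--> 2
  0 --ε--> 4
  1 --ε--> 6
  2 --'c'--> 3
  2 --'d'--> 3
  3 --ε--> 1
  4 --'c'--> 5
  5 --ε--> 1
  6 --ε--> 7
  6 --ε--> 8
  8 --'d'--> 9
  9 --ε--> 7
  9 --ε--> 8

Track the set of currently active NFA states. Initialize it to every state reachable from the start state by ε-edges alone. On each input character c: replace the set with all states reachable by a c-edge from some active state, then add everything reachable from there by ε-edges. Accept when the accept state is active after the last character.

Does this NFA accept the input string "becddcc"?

Answer: REJECT

Steps:
initial (ε-close {0}): {0,2,4}
'b' @ 1: {}  — state set empty
rest 'ecddcc' ignored (set empty)
final: {}; accept 7 not in set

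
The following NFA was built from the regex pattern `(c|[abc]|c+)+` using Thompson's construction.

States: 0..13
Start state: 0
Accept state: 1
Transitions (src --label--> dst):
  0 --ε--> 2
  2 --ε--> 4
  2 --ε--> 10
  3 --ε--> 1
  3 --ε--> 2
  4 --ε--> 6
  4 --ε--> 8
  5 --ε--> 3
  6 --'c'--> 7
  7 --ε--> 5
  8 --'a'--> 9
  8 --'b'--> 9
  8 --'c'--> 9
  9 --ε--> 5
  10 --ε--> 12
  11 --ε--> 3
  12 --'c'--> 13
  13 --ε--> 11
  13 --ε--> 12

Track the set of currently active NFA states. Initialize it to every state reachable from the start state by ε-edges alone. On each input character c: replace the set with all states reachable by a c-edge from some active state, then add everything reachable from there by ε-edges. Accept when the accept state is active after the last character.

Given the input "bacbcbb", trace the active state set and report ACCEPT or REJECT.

start: ε-closure({0}) = {0,2,4,6,8,10,12}
'b' @ 1: {1,2,3,4,5,6,8,9,10,12}  (accept∈set)
'a' @ 2: {1,2,3,4,5,6,8,9,10,12}  (accept∈set)
'c' @ 3: {1,2,3,4,5,6,7,8,9,10,11,12,13}  (accept∈set)
'b' @ 4: {1,2,3,4,5,6,8,9,10,12}  (accept∈set)
'c' @ 5: {1,2,3,4,5,6,7,8,9,10,11,12,13}  (accept∈set)
'b' @ 6: {1,2,3,4,5,6,8,9,10,12}  (accept∈set)
'b' @ 7: {1,2,3,4,5,6,8,9,10,12}  (accept∈set)
after full input: {1,2,3,4,5,6,8,9,10,12}  (accept=1 in)

Answer: ACCEPT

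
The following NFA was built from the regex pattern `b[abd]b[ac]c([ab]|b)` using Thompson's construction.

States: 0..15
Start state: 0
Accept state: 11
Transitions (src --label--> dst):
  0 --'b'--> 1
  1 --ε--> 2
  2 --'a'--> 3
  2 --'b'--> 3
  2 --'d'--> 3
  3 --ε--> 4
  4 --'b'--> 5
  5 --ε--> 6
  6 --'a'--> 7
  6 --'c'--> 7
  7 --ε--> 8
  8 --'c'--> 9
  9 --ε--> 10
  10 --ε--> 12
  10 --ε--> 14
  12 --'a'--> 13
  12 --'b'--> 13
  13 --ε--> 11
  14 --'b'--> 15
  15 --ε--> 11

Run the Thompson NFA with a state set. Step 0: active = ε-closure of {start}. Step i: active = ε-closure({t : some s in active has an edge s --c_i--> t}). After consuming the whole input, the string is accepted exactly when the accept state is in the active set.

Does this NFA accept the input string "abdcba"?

S₀ = ε-closure({0}) = {0}
'a' @ 1: {}  — state set empty
rest 'bdcba' ignored (set empty)
final: {}; accept 11 not in set

Answer: REJECT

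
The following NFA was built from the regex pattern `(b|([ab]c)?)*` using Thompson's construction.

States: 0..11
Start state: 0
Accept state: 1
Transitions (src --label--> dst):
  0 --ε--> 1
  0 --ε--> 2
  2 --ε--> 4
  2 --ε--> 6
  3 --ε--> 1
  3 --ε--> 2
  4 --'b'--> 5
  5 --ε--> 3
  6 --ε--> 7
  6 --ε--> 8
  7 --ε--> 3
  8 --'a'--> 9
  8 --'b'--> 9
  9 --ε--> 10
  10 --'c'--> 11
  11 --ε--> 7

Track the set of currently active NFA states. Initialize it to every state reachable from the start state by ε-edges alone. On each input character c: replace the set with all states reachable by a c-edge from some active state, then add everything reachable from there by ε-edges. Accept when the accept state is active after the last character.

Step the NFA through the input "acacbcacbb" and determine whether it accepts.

initial (ε-close {0}): {0,1,2,3,4,6,7,8}
'a' @ 1: {9,10}
'c' @ 2: {1,2,3,4,6,7,8,11}  ✓accept
'a' @ 3: {9,10}
'c' @ 4: {1,2,3,4,6,7,8,11}  ✓accept
'b' @ 5: {1,2,3,4,5,6,7,8,9,10}  ✓accept
'c' @ 6: {1,2,3,4,6,7,8,11}  ✓accept
'a' @ 7: {9,10}
'c' @ 8: {1,2,3,4,6,7,8,11}  ✓accept
'b' @ 9: {1,2,3,4,5,6,7,8,9,10}  ✓accept
'b' @ 10: {1,2,3,4,5,6,7,8,9,10}  ✓accept
end set {1,2,3,4,5,6,7,8,9,10} — state 1 in

Answer: ACCEPT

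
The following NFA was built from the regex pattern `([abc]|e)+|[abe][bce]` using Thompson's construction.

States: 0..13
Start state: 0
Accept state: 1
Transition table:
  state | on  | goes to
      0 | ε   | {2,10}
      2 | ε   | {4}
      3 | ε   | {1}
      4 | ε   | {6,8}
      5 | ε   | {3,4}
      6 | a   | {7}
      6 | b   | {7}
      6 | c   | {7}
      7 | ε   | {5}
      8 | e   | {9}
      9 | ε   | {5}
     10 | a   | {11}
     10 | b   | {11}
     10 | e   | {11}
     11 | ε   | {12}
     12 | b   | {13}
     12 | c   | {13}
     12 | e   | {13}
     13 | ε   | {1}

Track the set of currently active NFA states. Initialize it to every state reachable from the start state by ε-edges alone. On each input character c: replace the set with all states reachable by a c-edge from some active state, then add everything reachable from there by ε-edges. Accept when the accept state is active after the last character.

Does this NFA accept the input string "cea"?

S₀ = ε-closure({0}) = {0,2,4,6,8,10}
'c' @ 1: {1,3,4,5,6,7,8}  (accept∈set)
'e' @ 2: {1,3,4,5,6,8,9}  (accept∈set)
'a' @ 3: {1,3,4,5,6,7,8}  (accept∈set)
final: {1,3,4,5,6,7,8}; accept 1 in set

Answer: ACCEPT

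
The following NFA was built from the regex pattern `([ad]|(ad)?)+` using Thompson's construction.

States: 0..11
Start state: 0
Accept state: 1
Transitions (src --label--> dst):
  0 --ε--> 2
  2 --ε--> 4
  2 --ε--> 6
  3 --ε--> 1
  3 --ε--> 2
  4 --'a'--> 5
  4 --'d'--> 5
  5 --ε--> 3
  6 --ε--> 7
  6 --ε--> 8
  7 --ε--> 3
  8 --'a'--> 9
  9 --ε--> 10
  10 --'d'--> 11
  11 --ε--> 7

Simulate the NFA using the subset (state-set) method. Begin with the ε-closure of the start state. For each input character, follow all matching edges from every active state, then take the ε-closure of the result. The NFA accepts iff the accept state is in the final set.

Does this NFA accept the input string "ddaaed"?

Answer: REJECT

Trace:
S₀ = ε-closure({0}) = {0,1,2,3,4,6,7,8}
'd' @ 1: {1,2,3,4,5,6,7,8}  ✓accept
'd' @ 2: {1,2,3,4,5,6,7,8}  ✓accept
'a' @ 3: {1,2,3,4,5,6,7,8,9,10}  ✓accept
'a' @ 4: {1,2,3,4,5,6,7,8,9,10}  ✓accept
'e' @ 5: {}  — state set empty
rest 'd' ignored (set empty)
final: {}; accept 1 not in set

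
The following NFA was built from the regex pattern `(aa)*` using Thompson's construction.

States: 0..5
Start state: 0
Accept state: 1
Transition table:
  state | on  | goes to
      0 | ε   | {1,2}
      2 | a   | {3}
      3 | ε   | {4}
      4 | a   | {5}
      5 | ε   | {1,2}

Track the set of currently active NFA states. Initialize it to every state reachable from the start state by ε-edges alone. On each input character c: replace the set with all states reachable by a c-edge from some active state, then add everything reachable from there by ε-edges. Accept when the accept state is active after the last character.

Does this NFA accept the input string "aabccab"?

S₀ = ε-closure({0}) = {0,1,2}
'a' @ 1: {3,4}
'a' @ 2: {1,2,5}  ✓accept
'b' @ 3: {}  — dead — no transitions
rest 'ccab' ignored (set empty)
final: {}; accept 1 not in set

Answer: REJECT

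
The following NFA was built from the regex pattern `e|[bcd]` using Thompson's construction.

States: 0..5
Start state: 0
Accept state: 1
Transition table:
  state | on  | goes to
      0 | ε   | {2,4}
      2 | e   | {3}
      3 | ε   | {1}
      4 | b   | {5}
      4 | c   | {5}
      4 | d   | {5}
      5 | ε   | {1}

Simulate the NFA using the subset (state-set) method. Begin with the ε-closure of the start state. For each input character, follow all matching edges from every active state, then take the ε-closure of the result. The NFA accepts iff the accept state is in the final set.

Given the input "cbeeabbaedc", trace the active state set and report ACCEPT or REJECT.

Answer: REJECT

Steps:
initial (ε-close {0}): {0,2,4}
'c' @ 1: {1,5}  (accept∈set)
'b' @ 2: {}  — state set empty
rest 'eeabbaedc' ignored (set empty)
after full input: {}  (accept=1 not in)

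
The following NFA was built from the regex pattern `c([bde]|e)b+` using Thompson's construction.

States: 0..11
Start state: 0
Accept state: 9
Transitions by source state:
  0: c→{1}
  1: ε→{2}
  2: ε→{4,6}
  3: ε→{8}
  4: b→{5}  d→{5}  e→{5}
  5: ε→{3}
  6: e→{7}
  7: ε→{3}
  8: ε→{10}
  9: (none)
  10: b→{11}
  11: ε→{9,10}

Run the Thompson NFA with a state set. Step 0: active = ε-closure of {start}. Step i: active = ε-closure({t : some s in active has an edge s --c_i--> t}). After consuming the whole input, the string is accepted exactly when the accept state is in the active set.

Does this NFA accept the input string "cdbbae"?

S₀ = ε-closure({0}) = {0}
'c' @ 1: {1,2,4,6}
'd' @ 2: {3,5,8,10}
'b' @ 3: {9,10,11}  [accepting]
'b' @ 4: {9,10,11}  [accepting]
'a' @ 5: {}  — state set empty
rest 'e' ignored (set empty)
final: {}; accept 9 not in set

Answer: REJECT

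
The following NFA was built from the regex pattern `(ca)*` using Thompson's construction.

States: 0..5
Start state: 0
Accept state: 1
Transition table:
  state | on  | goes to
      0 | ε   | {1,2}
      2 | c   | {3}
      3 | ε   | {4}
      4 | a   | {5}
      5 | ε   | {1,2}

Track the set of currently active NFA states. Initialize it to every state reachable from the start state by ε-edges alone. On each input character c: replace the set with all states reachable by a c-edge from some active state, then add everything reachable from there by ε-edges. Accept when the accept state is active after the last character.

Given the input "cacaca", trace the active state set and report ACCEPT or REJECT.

Answer: ACCEPT

Steps:
S₀ = ε-closure({0}) = {0,1,2}
'c' @ 1: {3,4}
'a' @ 2: {1,2,5}  [accepting]
'c' @ 3: {3,4}
'a' @ 4: {1,2,5}  [accepting]
'c' @ 5: {3,4}
'a' @ 6: {1,2,5}  [accepting]
final: {1,2,5}; accept 1 in set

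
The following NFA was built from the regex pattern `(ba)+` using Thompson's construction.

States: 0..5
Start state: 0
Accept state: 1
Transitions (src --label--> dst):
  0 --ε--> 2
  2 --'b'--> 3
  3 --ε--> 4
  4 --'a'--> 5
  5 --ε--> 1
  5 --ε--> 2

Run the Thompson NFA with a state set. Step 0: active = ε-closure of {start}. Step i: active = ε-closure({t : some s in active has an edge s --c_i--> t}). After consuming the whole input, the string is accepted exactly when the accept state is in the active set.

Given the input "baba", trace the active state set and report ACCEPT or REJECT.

initial (ε-close {0}): {0,2}
'b' @ 1: {3,4}
'a' @ 2: {1,2,5}  ✓accept
'b' @ 3: {3,4}
'a' @ 4: {1,2,5}  ✓accept
final: {1,2,5}; accept 1 in set

Answer: ACCEPT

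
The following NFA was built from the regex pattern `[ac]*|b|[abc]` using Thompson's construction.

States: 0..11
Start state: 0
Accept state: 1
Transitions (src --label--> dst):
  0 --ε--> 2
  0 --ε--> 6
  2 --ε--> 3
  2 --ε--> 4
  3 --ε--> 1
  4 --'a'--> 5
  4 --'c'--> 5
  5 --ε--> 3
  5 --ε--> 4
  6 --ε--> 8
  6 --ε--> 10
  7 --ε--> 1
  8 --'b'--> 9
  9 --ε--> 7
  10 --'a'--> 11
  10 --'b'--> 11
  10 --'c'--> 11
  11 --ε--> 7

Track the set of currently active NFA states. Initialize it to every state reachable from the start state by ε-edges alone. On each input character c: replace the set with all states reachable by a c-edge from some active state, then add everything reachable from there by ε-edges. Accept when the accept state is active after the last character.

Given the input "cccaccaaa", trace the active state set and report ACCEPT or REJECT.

initial (ε-close {0}): {0,1,2,3,4,6,8,10}
'c' @ 1: {1,3,4,5,7,11}  (accept∈set)
'c' @ 2: {1,3,4,5}  (accept∈set)
'c' @ 3: {1,3,4,5}  (accept∈set)
'a' @ 4: {1,3,4,5}  (accept∈set)
'c' @ 5: {1,3,4,5}  (accept∈set)
'c' @ 6: {1,3,4,5}  (accept∈set)
'a' @ 7: {1,3,4,5}  (accept∈set)
'a' @ 8: {1,3,4,5}  (accept∈set)
'a' @ 9: {1,3,4,5}  (accept∈set)
final: {1,3,4,5}; accept 1 in set

Answer: ACCEPT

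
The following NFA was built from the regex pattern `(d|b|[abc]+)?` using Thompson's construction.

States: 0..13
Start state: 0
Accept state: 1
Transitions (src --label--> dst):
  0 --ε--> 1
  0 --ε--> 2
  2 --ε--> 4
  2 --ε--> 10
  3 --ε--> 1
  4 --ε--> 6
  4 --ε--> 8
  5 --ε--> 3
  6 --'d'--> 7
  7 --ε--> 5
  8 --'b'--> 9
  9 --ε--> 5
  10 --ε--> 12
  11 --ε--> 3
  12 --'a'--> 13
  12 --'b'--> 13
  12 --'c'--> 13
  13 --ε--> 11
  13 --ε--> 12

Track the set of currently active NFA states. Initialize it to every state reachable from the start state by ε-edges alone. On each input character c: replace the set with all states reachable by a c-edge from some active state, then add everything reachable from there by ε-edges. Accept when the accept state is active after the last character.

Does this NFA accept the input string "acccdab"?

start: ε-closure({0}) = {0,1,2,4,6,8,10,12}
'a' @ 1: {1,3,11,12,13}  (accept∈set)
'c' @ 2: {1,3,11,12,13}  (accept∈set)
'c' @ 3: {1,3,11,12,13}  (accept∈set)
'c' @ 4: {1,3,11,12,13}  (accept∈set)
'd' @ 5: {}  — dead — no transitions
rest 'ab' ignored (set empty)
end set {} — state 1 not in

Answer: REJECT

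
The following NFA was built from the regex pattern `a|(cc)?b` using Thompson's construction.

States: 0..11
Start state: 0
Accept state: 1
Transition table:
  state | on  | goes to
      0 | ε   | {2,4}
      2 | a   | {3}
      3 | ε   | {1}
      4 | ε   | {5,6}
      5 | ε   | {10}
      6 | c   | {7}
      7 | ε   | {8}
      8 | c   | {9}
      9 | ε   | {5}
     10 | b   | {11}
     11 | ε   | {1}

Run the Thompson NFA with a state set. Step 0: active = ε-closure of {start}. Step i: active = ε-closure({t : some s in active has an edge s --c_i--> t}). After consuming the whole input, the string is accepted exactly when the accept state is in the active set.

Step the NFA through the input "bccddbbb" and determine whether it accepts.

Answer: REJECT

Steps:
S₀ = ε-closure({0}) = {0,2,4,5,6,10}
'b' @ 1: {1,11}  ✓accept
'c' @ 2: {}  — dead — no transitions
rest 'cddbbb' ignored (set empty)
end set {} — state 1 not in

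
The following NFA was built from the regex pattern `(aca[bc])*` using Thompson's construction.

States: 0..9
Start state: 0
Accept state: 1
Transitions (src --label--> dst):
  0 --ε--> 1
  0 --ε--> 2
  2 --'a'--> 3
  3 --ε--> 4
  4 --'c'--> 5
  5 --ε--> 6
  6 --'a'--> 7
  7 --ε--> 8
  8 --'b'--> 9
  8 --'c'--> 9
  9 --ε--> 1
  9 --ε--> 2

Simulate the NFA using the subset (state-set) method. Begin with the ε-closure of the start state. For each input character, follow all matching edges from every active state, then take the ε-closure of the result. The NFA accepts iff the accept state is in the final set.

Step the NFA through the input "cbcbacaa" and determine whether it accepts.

Answer: REJECT

Steps:
start: ε-closure({0}) = {0,1,2}
'c' @ 1: {}  — state set empty
rest 'bcbacaa' ignored (set empty)
end set {} — state 1 not in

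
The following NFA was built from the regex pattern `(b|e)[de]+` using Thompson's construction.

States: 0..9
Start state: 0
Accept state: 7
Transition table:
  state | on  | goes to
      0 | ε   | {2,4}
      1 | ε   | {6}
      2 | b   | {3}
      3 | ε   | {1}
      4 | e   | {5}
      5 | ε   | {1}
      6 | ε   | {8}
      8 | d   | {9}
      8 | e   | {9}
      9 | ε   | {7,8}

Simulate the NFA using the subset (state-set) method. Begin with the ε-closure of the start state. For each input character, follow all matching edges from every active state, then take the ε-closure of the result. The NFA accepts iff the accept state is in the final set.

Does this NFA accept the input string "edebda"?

Answer: REJECT

Trace:
start: ε-closure({0}) = {0,2,4}
'e' @ 1: {1,5,6,8}
'd' @ 2: {7,8,9}  [accepting]
'e' @ 3: {7,8,9}  [accepting]
'b' @ 4: {}  — no active states
rest 'da' ignored (set empty)
final: {}; accept 7 not in set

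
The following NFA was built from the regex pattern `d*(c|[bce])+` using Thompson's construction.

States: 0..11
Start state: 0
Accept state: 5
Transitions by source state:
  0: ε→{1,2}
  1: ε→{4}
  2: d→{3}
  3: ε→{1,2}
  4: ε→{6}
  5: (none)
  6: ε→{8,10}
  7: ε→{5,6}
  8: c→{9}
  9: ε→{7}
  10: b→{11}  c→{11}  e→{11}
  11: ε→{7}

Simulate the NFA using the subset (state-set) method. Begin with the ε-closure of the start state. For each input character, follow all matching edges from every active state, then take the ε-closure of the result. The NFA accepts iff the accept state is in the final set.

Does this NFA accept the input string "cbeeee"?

Answer: ACCEPT

Trace:
S₀ = ε-closure({0}) = {0,1,2,4,6,8,10}
'c' @ 1: {5,6,7,8,9,10,11}  (accept∈set)
'b' @ 2: {5,6,7,8,10,11}  (accept∈set)
'e' @ 3: {5,6,7,8,10,11}  (accept∈set)
'e' @ 4: {5,6,7,8,10,11}  (accept∈set)
'e' @ 5: {5,6,7,8,10,11}  (accept∈set)
'e' @ 6: {5,6,7,8,10,11}  (accept∈set)
final: {5,6,7,8,10,11}; accept 5 in set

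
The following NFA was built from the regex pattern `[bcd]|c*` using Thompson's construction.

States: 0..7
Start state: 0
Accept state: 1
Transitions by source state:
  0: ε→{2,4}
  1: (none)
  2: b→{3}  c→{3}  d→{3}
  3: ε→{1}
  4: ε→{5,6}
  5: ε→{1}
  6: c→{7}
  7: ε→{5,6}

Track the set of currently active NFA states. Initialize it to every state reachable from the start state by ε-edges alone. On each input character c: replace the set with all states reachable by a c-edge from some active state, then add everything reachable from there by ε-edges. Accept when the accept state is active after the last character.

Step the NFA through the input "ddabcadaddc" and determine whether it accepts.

initial (ε-close {0}): {0,1,2,4,5,6}
'd' @ 1: {1,3}  ✓accept
'd' @ 2: {}  — dead — no transitions
rest 'abcadaddc' ignored (set empty)
end set {} — state 1 not in

Answer: REJECT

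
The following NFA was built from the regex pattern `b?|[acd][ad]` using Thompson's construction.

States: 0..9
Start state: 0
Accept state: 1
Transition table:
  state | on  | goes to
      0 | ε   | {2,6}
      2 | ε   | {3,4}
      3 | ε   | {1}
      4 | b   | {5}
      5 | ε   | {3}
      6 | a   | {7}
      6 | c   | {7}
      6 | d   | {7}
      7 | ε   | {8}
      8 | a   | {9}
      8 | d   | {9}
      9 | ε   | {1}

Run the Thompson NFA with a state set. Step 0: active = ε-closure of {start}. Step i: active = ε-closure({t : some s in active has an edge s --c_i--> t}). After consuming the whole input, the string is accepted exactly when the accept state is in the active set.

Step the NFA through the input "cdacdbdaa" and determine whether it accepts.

Answer: REJECT

Trace:
initial (ε-close {0}): {0,1,2,3,4,6}
'c' @ 1: {7,8}
'd' @ 2: {1,9}  (accept∈set)
'a' @ 3: {}  — no active states
rest 'cdbdaa' ignored (set empty)
after full input: {}  (accept=1 not in)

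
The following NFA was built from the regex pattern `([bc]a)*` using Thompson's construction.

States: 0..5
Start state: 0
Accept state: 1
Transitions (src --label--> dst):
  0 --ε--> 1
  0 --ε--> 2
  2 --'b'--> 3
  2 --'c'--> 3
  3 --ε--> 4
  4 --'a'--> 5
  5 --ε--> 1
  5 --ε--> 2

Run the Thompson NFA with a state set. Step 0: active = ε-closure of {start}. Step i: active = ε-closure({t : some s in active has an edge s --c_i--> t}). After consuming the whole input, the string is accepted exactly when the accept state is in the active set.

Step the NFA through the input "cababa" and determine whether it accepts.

start: ε-closure({0}) = {0,1,2}
'c' @ 1: {3,4}
'a' @ 2: {1,2,5}  ✓accept
'b' @ 3: {3,4}
'a' @ 4: {1,2,5}  ✓accept
'b' @ 5: {3,4}
'a' @ 6: {1,2,5}  ✓accept
after full input: {1,2,5}  (accept=1 in)

Answer: ACCEPT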